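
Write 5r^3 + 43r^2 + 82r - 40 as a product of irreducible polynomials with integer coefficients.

Among the possible rational roots, r = -4 is a root, so (r + 4) is a factor; dividing leaves 5r^2 + 23r - 10.
The remaining quadratic factors as (5r - 2)(r + 5).

(5r - 2)(r + 4)(r + 5)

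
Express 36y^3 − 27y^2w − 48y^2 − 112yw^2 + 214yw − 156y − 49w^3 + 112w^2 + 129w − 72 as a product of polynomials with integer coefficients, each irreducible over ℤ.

Group: 3y(12y^2 + 19yw − 28y + 7w^2 − 13w − 24) + (−7w + 3)(12y^2 + 19yw − 28y + 7w^2 − 13w − 24); both groups contain (12y^2 + 19yw − 28y + 7w^2 − 13w − 24), so (3y − 7w + 3) is a factor with cofactor 12y^2 + 19yw − 28y + 7w^2 − 13w − 24.
The cofactor groups again: 12y^2 + 19yw − 28y + 7w^2 − 13w − 24 = y(12y + 7w + 8) + (w − 3)(12y + 7w + 8); both groups contain (12y + 7w + 8), giving (y + w − 3)(12y + 7w + 8).

(3y − 7w + 3)(12y + 7w + 8)(y + w − 3)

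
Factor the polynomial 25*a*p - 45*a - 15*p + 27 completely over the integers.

(5*a - 3)*(5*p - 9)

Group as (25*a*p - 45*a) + (-15*p + 27) = 5*a*(5*p - 9) - 3*(5*p - 9).
Both groups share the factor (5*p - 9).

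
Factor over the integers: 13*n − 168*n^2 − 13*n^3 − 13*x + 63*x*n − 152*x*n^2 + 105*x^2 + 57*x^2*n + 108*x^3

Group: 9*x*(12*x^2 − 11*x*n + 13*x − n^2 − 13*n) + (13*n − 1)*(12*x^2 − 11*x*n + 13*x − n^2 − 13*n); both groups contain (12*x^2 − 11*x*n + 13*x − n^2 − 13*n), so (9*x + 13*n − 1) is a factor with cofactor 12*x^2 − 11*x*n + 13*x − n^2 − 13*n.
The cofactor groups again: 12*x^2 − 11*x*n + 13*x − n^2 − 13*n = x*(12*x + n + 13) − n*(12*x + n + 13); both groups contain (12*x + n + 13), giving (x − n)*(12*x + n + 13).

(x − n)*(9*x + 13*n − 1)*(12*x + n + 13)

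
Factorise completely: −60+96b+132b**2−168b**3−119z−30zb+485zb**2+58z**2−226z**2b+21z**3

Group: 7z(3z**2−31zb+7z+56b**2+12b−20) + (−3b+3)(3z**2−31zb+7z+56b**2+12b−20); both groups contain (3z**2−31zb+7z+56b**2+12b−20), so (7z−3b+3) is a factor with cofactor 3z**2−31zb+7z+56b**2+12b−20.
The cofactor groups again: 3z**2−31zb+7z+56b**2+12b−20 = 3z(z−8b+4) + (−7b−5)(z−8b+4); both groups contain (z−8b+4), giving (3z−7b−5)(z−8b+4).

(7z−3b+3)(3z−7b−5)(z−8b+4)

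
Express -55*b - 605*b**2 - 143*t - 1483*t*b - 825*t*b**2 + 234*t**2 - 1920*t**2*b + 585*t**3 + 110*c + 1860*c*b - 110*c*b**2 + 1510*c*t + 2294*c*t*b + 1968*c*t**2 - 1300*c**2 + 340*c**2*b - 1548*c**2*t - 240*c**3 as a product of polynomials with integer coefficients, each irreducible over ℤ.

Group: 12*c*(-20*c**2 - 124*c*t + 10*c*b - 110*c + 195*t**2 + 75*t*b + 143*t + 55*b) + (3*t - 11*b - 1)*(-20*c**2 - 124*c*t + 10*c*b - 110*c + 195*t**2 + 75*t*b + 143*t + 55*b); both groups contain (-20*c**2 - 124*c*t + 10*c*b - 110*c + 195*t**2 + 75*t*b + 143*t + 55*b), so (12*c + 3*t - 11*b - 1) is a factor with cofactor -20*c**2 - 124*c*t + 10*c*b - 110*c + 195*t**2 + 75*t*b + 143*t + 55*b.
The cofactor groups again: -20*c**2 - 124*c*t + 10*c*b - 110*c + 195*t**2 + 75*t*b + 143*t + 55*b = -10*c*(2*c + 15*t + 11) + (13*t + 5*b)*(2*c + 15*t + 11); both groups contain (2*c + 15*t + 11), giving -(10*c - 13*t - 5*b)*(2*c + 15*t + 11).

-(12*c + 3*t - 11*b - 1)*(10*c - 13*t - 5*b)*(2*c + 15*t + 11)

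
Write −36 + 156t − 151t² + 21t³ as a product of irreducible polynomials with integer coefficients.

(3t − 1)(7t − 6)(t − 6)

Among the possible rational roots, t = 6 is a root, so (t − 6) is a factor; dividing leaves 21t² − 25t + 6.
The remaining quadratic factors as (7t − 6)(3t − 1).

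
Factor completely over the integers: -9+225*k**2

Pull out the common factor 9; 25*k**2-1 is a difference of squares.

9*(5*k+1)*(5*k-1)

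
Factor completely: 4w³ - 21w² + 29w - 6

(4w - 1)(w - 2)(w - 3)

Among the possible rational roots, w = 3 is a root, so (w - 3) is a factor; dividing leaves 4w² - 9w + 2.
The remaining quadratic factors as (w - 2)(4w - 1).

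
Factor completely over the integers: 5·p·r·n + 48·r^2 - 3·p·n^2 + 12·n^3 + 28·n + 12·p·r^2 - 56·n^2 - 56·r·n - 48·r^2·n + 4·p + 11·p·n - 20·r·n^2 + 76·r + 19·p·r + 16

(p - 4·n + 4)·(3·r - n + 4)·(4·r + 3·n + 1)

Group: 3·r·(4·p·r + 3·p·n + p - 16·r·n + 16·r - 12·n^2 + 8·n + 4) + (-n + 4)·(4·p·r + 3·p·n + p - 16·r·n + 16·r - 12·n^2 + 8·n + 4); both groups contain (4·p·r + 3·p·n + p - 16·r·n + 16·r - 12·n^2 + 8·n + 4), so (3·r - n + 4) is a factor with cofactor 4·p·r + 3·p·n + p - 16·r·n + 16·r - 12·n^2 + 8·n + 4.
The cofactor groups again: 4·p·r + 3·p·n + p - 16·r·n + 16·r - 12·n^2 + 8·n + 4 = p·(4·r + 3·n + 1) + (-4·n + 4)·(4·r + 3·n + 1); both groups contain (4·r + 3·n + 1), giving (p - 4·n + 4)·(4·r + 3·n + 1).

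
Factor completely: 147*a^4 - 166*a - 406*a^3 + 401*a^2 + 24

(3*a - 1)*(7*a - 4)*(7*a - 6)*(a - 1)

Trying the rational-root candidates, a = 1 is a root, giving the factor (a - 1) and quotient 147*a^3 - 259*a^2 + 142*a - 24.
Continuing, a = 1/3 is a root, so (3*a - 1) divides it; the quotient is 49*a^2 - 70*a + 24.
The remaining quadratic factors as (7*a - 6)(7*a - 4).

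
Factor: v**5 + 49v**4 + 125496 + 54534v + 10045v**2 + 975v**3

By the rational root theorem, v = -12 is a root, so (v + 12) divides it; the quotient is v**4 + 37v**3 + 531v**2 + 3673v + 10458.
Then v = -14 is a root, giving the factor (v + 14) and quotient v**3 + 23v**2 + 209v + 747.
Next, v = -9 is a root, so (v + 9) divides it; the quotient is v**2 + 14v + 83.
The quadratic v**2 + 14v + 83 has discriminant -136 < 0 and is irreducible over ℤ.

(v + 12)(v + 14)(v + 9)(v**2 + 14v + 83)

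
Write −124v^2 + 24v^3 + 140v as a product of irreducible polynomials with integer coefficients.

Pull out the common factor 4v, then factor the remaining trinomial.

4v(2v − 7)(3v − 5)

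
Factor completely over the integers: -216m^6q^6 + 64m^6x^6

-8m^6(3q^2 - 2x^2)(9q^4 + 6q^2x^2 + 4x^4)

Every term has a factor of 8m^6; factoring it out leaves -27q^6 + 8x^6.
Recognize a difference of cubes with the parts 2x^2 and 3q^2.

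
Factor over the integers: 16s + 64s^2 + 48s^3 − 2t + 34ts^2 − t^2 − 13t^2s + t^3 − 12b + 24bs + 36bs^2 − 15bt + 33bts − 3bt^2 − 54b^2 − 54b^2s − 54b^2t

−(6b + t − 8s)(9b − t + 6s + 2)(t + s + 1)

Group: t(−54b^2 − 3bt + 36bs − 12b + t^2 − 14ts − 2t + 48s^2 + 16s) + (s + 1)(−54b^2 − 3bt + 36bs − 12b + t^2 − 14ts − 2t + 48s^2 + 16s); both groups contain (−54b^2 − 3bt + 36bs − 12b + t^2 − 14ts − 2t + 48s^2 + 16s), so (t + s + 1) is a factor with cofactor −54b^2 − 3bt + 36bs − 12b + t^2 − 14ts − 2t + 48s^2 + 16s.
The cofactor groups again: −54b^2 − 3bt + 36bs − 12b + t^2 − 14ts − 2t + 48s^2 + 16s = −9b(6b + t − 8s) + (t − 6s − 2)(6b + t − 8s); both groups contain (6b + t − 8s), giving −(9b − t + 6s + 2)(6b + t − 8s).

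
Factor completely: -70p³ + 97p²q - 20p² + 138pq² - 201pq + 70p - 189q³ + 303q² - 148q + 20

-(2p - 3q + 2)(5p + 7q - 5)(7p - 9q + 2)

Group: 7p(-10p² + pq + 21q² - 29q + 10) + (-9q + 2)(-10p² + pq + 21q² - 29q + 10); both groups contain (-10p² + pq + 21q² - 29q + 10), so (7p - 9q + 2) is a factor with cofactor -10p² + pq + 21q² - 29q + 10.
The cofactor groups again: -10p² + pq + 21q² - 29q + 10 = -5p(2p - 3q + 2) + (-7q + 5)(2p - 3q + 2); both groups contain (2p - 3q + 2), giving -(5p + 7q - 5)(2p - 3q + 2).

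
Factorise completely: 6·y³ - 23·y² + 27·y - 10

By the rational root theorem, y = 2 is a root, so (y - 2) is a factor; dividing leaves 6·y² - 11·y + 5.
The remaining quadratic factors as (6·y - 5)(y - 1).

(6·y - 5)·(y - 1)·(y - 2)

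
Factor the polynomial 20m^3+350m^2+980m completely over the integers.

10m(2m+7)(m+14)

Pull out the common factor 10m, then factor the remaining trinomial.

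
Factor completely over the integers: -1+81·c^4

(3·c+1)·(3·c-1)·(9·c^2+1)

Difference of squares twice: with A = 3·c and B = 1, A⁴ − B⁴ = (A² − B²)(A² + B²), and A² − B² factors again.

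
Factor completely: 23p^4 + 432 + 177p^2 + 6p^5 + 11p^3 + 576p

(2p + 3)(3p + 4)(p + 4)(p^2 − 3p + 9)

By the rational root theorem, p = −3/2 is a root, giving the factor (2p + 3) and quotient 3p^4 + 7p^3 − 5p^2 + 96p + 144.
Continuing, p = −4 is a root, so (p + 4) is a factor; dividing leaves 3p^3 − 5p^2 + 15p + 36.
Then p = −4/3 is a root, giving the factor (3p + 4) and quotient p^2 − 3p + 9.
The quadratic p^2 − 3p + 9 has discriminant −27 < 0 and is irreducible over ℤ.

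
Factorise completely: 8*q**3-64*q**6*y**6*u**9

Pull out the common factor 8*q**3, leaving -8*q**3*y**6*u**9+1.
Recognize a difference of cubes with the parts 1 and 2*q*y**2*u**3.

-8*q**3*(2*q*y**2*u**3-1)*(4*q**2*y**4*u**6+2*q*y**2*u**3+1)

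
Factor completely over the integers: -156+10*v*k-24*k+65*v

Group as (10*v*k+65*v) + (-24*k-156) = 5*v*(2*k+13) - 12*(2*k+13).
Both groups share the factor (2*k+13).

(2*k+13)*(5*v-12)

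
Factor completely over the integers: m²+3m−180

Two integers with product −180 and sum 3 are 15 and −12.

(m+15)(m−12)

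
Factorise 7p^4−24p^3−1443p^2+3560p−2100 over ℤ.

Testing divisors of the constant over divisors of the leading coefficient, p = 1 is a root, so (p−1) is a factor; dividing leaves 7p^3−17p^2−1460p+2100.
Then p = 15 is a root, so (p−15) is a factor; dividing leaves 7p^2+88p−140.
The remaining quadratic factors as (7p−10)(p+14).

(7p−10)(p+14)(p−1)(p−15)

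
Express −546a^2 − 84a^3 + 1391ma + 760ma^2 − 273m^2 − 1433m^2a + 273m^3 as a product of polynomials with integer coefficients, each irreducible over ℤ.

Group: 13m(21m^2 − 107ma + 42a^2) + (−2a − 13)(21m^2 − 107ma + 42a^2); both groups contain (21m^2 − 107ma + 42a^2), so (13m − 2a − 13) is a factor with cofactor 21m^2 − 107ma + 42a^2.
The cofactor groups again: 21m^2 − 107ma + 42a^2 = 3m(7m − 3a) − 14a(7m − 3a); both groups contain (7m − 3a), giving (3m − 14a)(7m − 3a).

(3m − 14a)(13m − 2a − 13)(7m − 3a)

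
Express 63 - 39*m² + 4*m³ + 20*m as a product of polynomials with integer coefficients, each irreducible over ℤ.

Testing divisors of the constant over divisors of the leading coefficient, m = 7/4 is a root, giving the factor (4*m - 7) and quotient m² - 8*m - 9.
The remaining quadratic factors as (m + 1)(m - 9).

(4*m - 7)*(m + 1)*(m - 9)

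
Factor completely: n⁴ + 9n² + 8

(n² + 1)(n² + 8)

Substitute u = n² to get a quadratic in u, then factor.
n² + 1 is irreducible over ℤ (sum of squares).
n² + 8 is irreducible over ℤ (always positive, so no real roots).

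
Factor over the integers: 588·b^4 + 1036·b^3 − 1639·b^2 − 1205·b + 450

(2·b + 5)·(6·b + 5)·(7·b − 2)·(7·b − 9)

Among the possible rational roots, b = 9/7 is a root, so (7·b − 9) divides it; the quotient is 84·b^3 + 256·b^2 + 95·b − 50.
Continuing, b = −5/6 is a root, so (6·b + 5) divides it; the quotient is 14·b^2 + 31·b − 10.
The remaining quadratic factors as (7·b − 2)(2·b + 5).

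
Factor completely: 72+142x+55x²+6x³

Testing divisors of the constant over divisors of the leading coefficient, x = -2/3 is a root, so (3x+2) divides it; the quotient is 2x²+17x+36.
The remaining quadratic factors as (x+4)(2x+9).

(2x+9)(3x+2)(x+4)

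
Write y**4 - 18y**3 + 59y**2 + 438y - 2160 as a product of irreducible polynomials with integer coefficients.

(y + 5)(y - 6)(y - 8)(y - 9)

By the rational root theorem, y = 6 is a root, giving the factor (y - 6) and quotient y**3 - 12y**2 - 13y + 360.
Continuing, y = -5 is a root, giving the factor (y + 5) and quotient y**2 - 17y + 72.
The remaining quadratic factors as (y - 8)(y - 9).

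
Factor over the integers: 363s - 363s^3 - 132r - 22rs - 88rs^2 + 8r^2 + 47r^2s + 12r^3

(3r + 11s + 11)(4r - 11s)(r + 3s - 3)

Group: 4r(3r^2 + 20rs + 2r + 33s^2 - 33) - 11s(3r^2 + 20rs + 2r + 33s^2 - 33); both groups contain (3r^2 + 20rs + 2r + 33s^2 - 33), so (4r - 11s) is a factor with cofactor 3r^2 + 20rs + 2r + 33s^2 - 33.
The cofactor groups again: 3r^2 + 20rs + 2r + 33s^2 - 33 = r(3r + 11s + 11) + (3s - 3)(3r + 11s + 11); both groups contain (3r + 11s + 11), giving (r + 3s - 3)(3r + 11s + 11).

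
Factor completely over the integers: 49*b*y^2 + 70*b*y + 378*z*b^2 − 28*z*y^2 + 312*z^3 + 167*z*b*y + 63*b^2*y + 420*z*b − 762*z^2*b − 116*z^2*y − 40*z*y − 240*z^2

(4*z − 7*b)*(13*z − 9*b − 7*y − 10)*(6*z + y)

Group: 4*z*(78*z^2 − 54*z*b − 29*z*y − 60*z − 9*b*y − 7*y^2 − 10*y) − 7*b*(78*z^2 − 54*z*b − 29*z*y − 60*z − 9*b*y − 7*y^2 − 10*y); both groups contain (78*z^2 − 54*z*b − 29*z*y − 60*z − 9*b*y − 7*y^2 − 10*y), so (4*z − 7*b) is a factor with cofactor 78*z^2 − 54*z*b − 29*z*y − 60*z − 9*b*y − 7*y^2 − 10*y.
The cofactor groups again: 78*z^2 − 54*z*b − 29*z*y − 60*z − 9*b*y − 7*y^2 − 10*y = 13*z*(6*z + y) + (−9*b − 7*y − 10)*(6*z + y); both groups contain (6*z + y), giving (13*z − 9*b − 7*y − 10)*(6*z + y).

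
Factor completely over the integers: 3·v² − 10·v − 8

(3·v + 2)·(v − 4)

Need a pair with product 3·(−8) = −24 and sum −10: that's −12 and 2.
Split the middle term: 3·v² − 12·v + 2·v − 8 = 3·v·(v − 4) + 2·(v − 4).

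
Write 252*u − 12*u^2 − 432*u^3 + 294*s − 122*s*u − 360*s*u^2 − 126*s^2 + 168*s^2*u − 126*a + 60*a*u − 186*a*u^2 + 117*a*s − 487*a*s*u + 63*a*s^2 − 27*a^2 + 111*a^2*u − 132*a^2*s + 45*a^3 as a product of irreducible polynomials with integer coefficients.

Group: 3*a*(15*a^2 − 44*a*s − 3*a*u + 21*a + 21*s^2 − 45*s*u − 49*s − 54*u^2 − 42*u) + (8*u − 6)*(15*a^2 − 44*a*s − 3*a*u + 21*a + 21*s^2 − 45*s*u − 49*s − 54*u^2 − 42*u); both groups contain (15*a^2 − 44*a*s − 3*a*u + 21*a + 21*s^2 − 45*s*u − 49*s − 54*u^2 − 42*u), so (3*a + 8*u − 6) is a factor with cofactor 15*a^2 − 44*a*s − 3*a*u + 21*a + 21*s^2 − 45*s*u − 49*s − 54*u^2 − 42*u.
The cofactor groups again: 15*a^2 − 44*a*s − 3*a*u + 21*a + 21*s^2 − 45*s*u − 49*s − 54*u^2 − 42*u = 5*a*(3*a − 7*s − 6*u) + (−3*s + 9*u + 7)*(3*a − 7*s − 6*u); both groups contain (3*a − 7*s − 6*u), giving (5*a − 3*s + 9*u + 7)*(3*a − 7*s − 6*u).

(3*a + 8*u − 6)*(3*a − 7*s − 6*u)*(5*a − 3*s + 9*u + 7)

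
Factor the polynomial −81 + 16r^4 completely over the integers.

Write as (4r^2)² − (9)², then factor 4r^2 − 9 once more.

(2r + 3)(2r − 3)(4r^2 + 9)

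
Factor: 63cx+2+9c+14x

(7x+1)(9c+2)

Group as (63cx+9c) + (14x+2) = 9c(7x+1) + 2(7x+1).
Both groups share the factor (7x+1).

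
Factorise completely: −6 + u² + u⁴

Substitute w = u² to get a quadratic in w, then factor.
u² + 3 is irreducible over ℤ (always positive, so no real roots).
u² − 2 is irreducible over ℤ (2 is not a perfect square).

(u² + 3)(u² − 2)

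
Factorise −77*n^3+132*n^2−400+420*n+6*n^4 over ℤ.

Testing divisors of the constant over divisors of the leading coefficient, n = 5/6 is a root, so (6*n−5) divides it; the quotient is n^3−12*n^2+12*n+80.
Next, n = 10 is a root, so (n−10) divides it; the quotient is n^2−2*n−8.
The remaining quadratic factors as (n+2)(n−4).

(6*n−5)*(n+2)*(n−10)*(n−4)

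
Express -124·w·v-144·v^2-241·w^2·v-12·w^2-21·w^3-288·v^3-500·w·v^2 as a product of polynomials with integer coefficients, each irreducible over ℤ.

Group: 3·w·(-7·w^2-71·w·v-4·w-72·v^2-36·v) + 4·v·(-7·w^2-71·w·v-4·w-72·v^2-36·v); both groups contain (-7·w^2-71·w·v-4·w-72·v^2-36·v), so (3·w+4·v) is a factor with cofactor -7·w^2-71·w·v-4·w-72·v^2-36·v.
The cofactor groups again: -7·w^2-71·w·v-4·w-72·v^2-36·v = -w·(7·w+8·v+4) - 9·v·(7·w+8·v+4); both groups contain (7·w+8·v+4), giving -(w+9·v)·(7·w+8·v+4).

-(3·w+4·v)·(7·w+8·v+4)·(w+9·v)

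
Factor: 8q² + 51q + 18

(8q + 3)(q + 6)

Need a pair with product 8·18 = 144 and sum 51: that's 3 and 48.
Split the middle term: 8q² + 3q + 48q + 18 = q(8q + 3) + 6(8q + 3).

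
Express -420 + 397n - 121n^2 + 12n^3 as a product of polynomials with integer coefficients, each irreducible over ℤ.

(3n - 7)(4n - 15)(n - 4)

Trying the rational-root candidates, n = 7/3 is a root, giving the factor (3n - 7) and quotient 4n^2 - 31n + 60.
The remaining quadratic factors as (4n - 15)(n - 4).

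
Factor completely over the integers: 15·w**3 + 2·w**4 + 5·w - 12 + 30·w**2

(2·w - 1)·(w + 1)·(w + 3)·(w + 4)

By the rational root theorem, w = -3 is a root, so (w + 3) is a factor; dividing leaves 2·w**3 + 9·w**2 + 3·w - 4.
Then w = -4 is a root, so (w + 4) divides it; the quotient is 2·w**2 + w - 1.
The remaining quadratic factors as (w + 1)(2·w - 1).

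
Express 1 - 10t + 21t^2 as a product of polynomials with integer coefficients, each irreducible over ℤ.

Need a pair with product 21·1 = 21 and sum -10: that's -7 and -3.
Split the middle term: 21t^2 - 7t - 3t + 1 = 7t(3t - 1) - (3t - 1).

(3t - 1)(7t - 1)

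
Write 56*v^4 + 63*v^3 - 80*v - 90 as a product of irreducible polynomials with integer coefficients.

Group as (56*v^4 - 80*v) + (63*v^3 - 90) = 8*v*(7*v^3 - 10) + 9*(7*v^3 - 10).
Both groups share the factor (7*v^3 - 10).

(8*v + 9)*(7*v^3 - 10)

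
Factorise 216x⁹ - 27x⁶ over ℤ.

27x⁶(2x - 1)(4x² + 2x + 1)

Pull out the common factor 27x⁶, leaving 8x³ - 1.
Recognize a difference of cubes with the parts 2x and 1.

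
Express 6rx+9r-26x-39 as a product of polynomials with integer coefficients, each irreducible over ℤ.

(2x+3)(3r-13)

Group as (6rx+9r) + (-26x-39) = 3r(2x+3) - 13(2x+3).
Both groups share the factor (2x+3).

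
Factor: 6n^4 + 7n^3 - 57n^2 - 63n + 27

(2n + 3)(3n - 1)(n + 3)(n - 3)

Testing divisors of the constant over divisors of the leading coefficient, n = 3 is a root, so (n - 3) divides it; the quotient is 6n^3 + 25n^2 + 18n - 9.
Then n = -3/2 is a root, giving the factor (2n + 3) and quotient 3n^2 + 8n - 3.
The remaining quadratic factors as (n + 3)(3n - 1).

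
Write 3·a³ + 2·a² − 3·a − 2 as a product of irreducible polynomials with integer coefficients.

(3·a + 2)·(a + 1)·(a − 1)

Among the possible rational roots, a = −2/3 is a root, so (3·a + 2) divides it; the quotient is a² − 1.
The remaining quadratic factors as (a + 1)(a − 1).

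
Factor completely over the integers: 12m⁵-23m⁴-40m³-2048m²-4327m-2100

(3m+4)(4m+3)(m-7)(m²+3m+25)

By the rational root theorem, m = 7 is a root, giving the factor (m-7) and quotient 12m⁴+61m³+387m²+661m+300.
Continuing, m = -3/4 is a root, giving the factor (4m+3) and quotient 3m³+13m²+87m+100.
Next, m = -4/3 is a root, giving the factor (3m+4) and quotient m²+3m+25.
The quadratic m²+3m+25 has discriminant -91 < 0 and is irreducible over ℤ.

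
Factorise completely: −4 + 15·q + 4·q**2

Need a pair with product 4·(−4) = −16 and sum 15: that's −1 and 16.
Split the middle term: 4·q**2 − q + 16·q − 4 = q·(4·q − 1) + 4·(4·q − 1).

(4·q − 1)·(q + 4)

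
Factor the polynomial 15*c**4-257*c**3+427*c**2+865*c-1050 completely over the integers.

Testing divisors of the constant over divisors of the leading coefficient, c = 15 is a root, so (c-15) is a factor; dividing leaves 15*c**3-32*c**2-53*c+70.
Next, c = -5/3 is a root, so (3*c+5) divides it; the quotient is 5*c**2-19*c+14.
The remaining quadratic factors as (5*c-14)(c-1).

(3*c+5)*(5*c-14)*(c-1)*(c-15)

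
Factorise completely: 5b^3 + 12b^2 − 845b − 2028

(5b + 12)(b + 13)(b − 13)

Trying the rational-root candidates, b = −12/5 is a root, giving the factor (5b + 12) and quotient b^2 − 169.
The remaining quadratic factors as (b − 13)(b + 13).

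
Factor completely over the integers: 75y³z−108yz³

3yz(5y+6z)(5y−6z)

Pull out the common factor 3yz; 25y²−36z² is a difference of squares.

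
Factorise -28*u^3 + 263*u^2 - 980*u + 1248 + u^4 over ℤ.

By the rational root theorem, u = 3 is a root, so (u - 3) is a factor; dividing leaves u^3 - 25*u^2 + 188*u - 416.
Continuing, u = 13 is a root, so (u - 13) divides it; the quotient is u^2 - 12*u + 32.
The remaining quadratic factors as (u - 8)(u - 4).

(u - 13)*(u - 3)*(u - 4)*(u - 8)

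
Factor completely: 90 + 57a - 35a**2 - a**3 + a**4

(a + 1)(a + 6)(a - 3)(a - 5)

Testing divisors of the constant over divisors of the leading coefficient, a = 3 is a root, so (a - 3) is a factor; dividing leaves a**3 + 2a**2 - 29a - 30.
Then a = -1 is a root, so (a + 1) is a factor; dividing leaves a**2 + a - 30.
The remaining quadratic factors as (a + 6)(a - 5).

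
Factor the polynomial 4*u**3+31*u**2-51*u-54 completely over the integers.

Testing divisors of the constant over divisors of the leading coefficient, u = 2 is a root, giving the factor (u-2) and quotient 4*u**2+39*u+27.
The remaining quadratic factors as (4*u+3)(u+9).

(4*u+3)*(u+9)*(u-2)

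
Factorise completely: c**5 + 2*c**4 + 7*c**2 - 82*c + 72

Trying the rational-root candidates, c = 1 is a root, giving the factor (c - 1) and quotient c**4 + 3*c**3 + 3*c**2 + 10*c - 72.
Next, c = -4 is a root, giving the factor (c + 4) and quotient c**3 - c**2 + 7*c - 18.
Then c = 2 is a root, so (c - 2) divides it; the quotient is c**2 + c + 9.
The quadratic c**2 + c + 9 has discriminant -35 < 0 and is irreducible over ℤ.

(c + 4)*(c - 1)*(c - 2)*(c**2 + c + 9)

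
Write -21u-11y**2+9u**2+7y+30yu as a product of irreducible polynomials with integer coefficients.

Group: -11y(y-3u) + (-3u+7)(y-3u); both groups contain (y-3u).

-(y-3u)(11y+3u-7)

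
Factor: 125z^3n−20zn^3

Pull out the common factor 5zn; 25z^2−4n^2 is a difference of squares.

5nz(5z−2n)(5z+2n)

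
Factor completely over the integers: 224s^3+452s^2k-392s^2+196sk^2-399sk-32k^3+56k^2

(8s-k)(4s+4k-7)(7s+8k)

Group: 4s(56s^2+57sk-8k^2) + (4k-7)(56s^2+57sk-8k^2); both groups contain (56s^2+57sk-8k^2), so (4s+4k-7) is a factor with cofactor 56s^2+57sk-8k^2.
The cofactor groups again: 56s^2+57sk-8k^2 = 8s(7s+8k) - k(7s+8k); both groups contain (7s+8k), giving (8s-k)(7s+8k).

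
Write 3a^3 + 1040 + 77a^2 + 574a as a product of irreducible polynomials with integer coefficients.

(3a + 8)(a + 10)(a + 13)

Testing divisors of the constant over divisors of the leading coefficient, a = -13 is a root, so (a + 13) is a factor; dividing leaves 3a^2 + 38a + 80.
The remaining quadratic factors as (a + 10)(3a + 8).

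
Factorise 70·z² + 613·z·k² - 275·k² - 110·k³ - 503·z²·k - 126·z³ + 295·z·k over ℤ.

-(14·z - 11·k)·(9·z - 2·k - 5)·(z + 5·k)

Group: 9·z·(-14·z² - 59·z·k + 55·k²) + (-2·k - 5)·(-14·z² - 59·z·k + 55·k²); both groups contain (-14·z² - 59·z·k + 55·k²), so (9·z - 2·k - 5) is a factor with cofactor -14·z² - 59·z·k + 55·k².
The cofactor groups again: -14·z² - 59·z·k + 55·k² = -z·(14·z - 11·k) - 5·k·(14·z - 11·k); both groups contain (14·z - 11·k), giving -(z + 5·k)·(14·z - 11·k).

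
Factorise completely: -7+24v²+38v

(4v+7)(6v-1)

Need a pair with product 24·(-7) = -168 and sum 38: that's 42 and -4.
Split the middle term: 24v²+42v - 4v-7 = 6v(4v+7) - (4v+7).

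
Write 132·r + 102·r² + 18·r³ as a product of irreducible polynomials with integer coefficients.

Pull out the common factor 6·r, then factor the remaining trinomial.

6·r·(3·r + 11)·(r + 2)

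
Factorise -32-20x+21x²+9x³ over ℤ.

Testing divisors of the constant over divisors of the leading coefficient, x = -1 is a root, so (x+1) is a factor; dividing leaves 9x²+12x-32.
The remaining quadratic factors as (3x+8)(3x-4).

(3x+8)(3x-4)(x+1)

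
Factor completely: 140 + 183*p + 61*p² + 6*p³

Among the possible rational roots, p = -5 is a root, giving the factor (p + 5) and quotient 6*p² + 31*p + 28.
The remaining quadratic factors as (p + 4)(6*p + 7).

(6*p + 7)*(p + 4)*(p + 5)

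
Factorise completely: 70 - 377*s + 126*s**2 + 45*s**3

(3*s + 14)*(3*s - 5)*(5*s - 1)

Among the possible rational roots, s = 5/3 is a root, so (3*s - 5) divides it; the quotient is 15*s**2 + 67*s - 14.
The remaining quadratic factors as (3*s + 14)(5*s - 1).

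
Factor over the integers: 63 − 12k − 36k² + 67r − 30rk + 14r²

(2r − 6k + 7)(7r + 6k + 9)

Group: 2r(7r + 6k + 9) + (−6k + 7)(7r + 6k + 9); both groups contain (7r + 6k + 9).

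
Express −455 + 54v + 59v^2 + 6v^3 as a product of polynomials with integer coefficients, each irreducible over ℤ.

Testing divisors of the constant over divisors of the leading coefficient, v = −7 is a root, giving the factor (v + 7) and quotient 6v^2 + 17v − 65.
The remaining quadratic factors as (6v − 13)(v + 5).

(6v − 13)(v + 5)(v + 7)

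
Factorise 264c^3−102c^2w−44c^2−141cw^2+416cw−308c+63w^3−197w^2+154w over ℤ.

(11c−7w+11)(12c+9w−14)(2c−w)

Group: 2c(132c^2+15cw−22c−63w^2+197w−154) − w(132c^2+15cw−22c−63w^2+197w−154); both groups contain (132c^2+15cw−22c−63w^2+197w−154), so (2c−w) is a factor with cofactor 132c^2+15cw−22c−63w^2+197w−154.
The cofactor groups again: 132c^2+15cw−22c−63w^2+197w−154 = 12c(11c−7w+11) + (9w−14)(11c−7w+11); both groups contain (11c−7w+11), giving (12c+9w−14)(11c−7w+11).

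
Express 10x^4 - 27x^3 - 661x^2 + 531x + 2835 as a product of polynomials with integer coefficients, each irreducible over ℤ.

(2x - 5)(5x + 9)(x + 7)(x - 9)

By the rational root theorem, x = 9 is a root, so (x - 9) divides it; the quotient is 10x^3 + 63x^2 - 94x - 315.
Next, x = -7 is a root, so (x + 7) is a factor; dividing leaves 10x^2 - 7x - 45.
The remaining quadratic factors as (5x + 9)(2x - 5).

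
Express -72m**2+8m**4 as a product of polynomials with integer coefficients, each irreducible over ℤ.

8m**2(m+3)(m-3)

Pull out the common factor 8m**2; m**2-9 is a difference of squares.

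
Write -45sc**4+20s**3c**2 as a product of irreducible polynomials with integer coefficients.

Every term has a factor of 5sc**2. Then 4s**2-9c**2 = (2s)² − (3c)².

5c**2s(2s-3c)(2s+3c)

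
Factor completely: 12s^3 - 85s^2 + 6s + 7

(3s - 1)(4s + 1)(s - 7)

By the rational root theorem, s = -1/4 is a root, giving the factor (4s + 1) and quotient 3s^2 - 22s + 7.
The remaining quadratic factors as (s - 7)(3s - 1).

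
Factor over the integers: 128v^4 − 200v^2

8v^2(4v + 5)(4v − 5)

Factor out 8v^2, leaving 16v^2 − 25, which is a difference of two squares.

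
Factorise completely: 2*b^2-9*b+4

(2*b-1)*(b-4)

Need a pair with product 2·4 = 8 and sum -9: that's -1 and -8.
Split the middle term: 2*b^2-b - 8*b+4 = b*(2*b-1) - 4*(2*b-1).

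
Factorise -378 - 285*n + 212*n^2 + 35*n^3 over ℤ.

Testing divisors of the constant over divisors of the leading coefficient, n = 9/5 is a root, giving the factor (5*n - 9) and quotient 7*n^2 + 55*n + 42.
The remaining quadratic factors as (n + 7)(7*n + 6).

(5*n - 9)*(7*n + 6)*(n + 7)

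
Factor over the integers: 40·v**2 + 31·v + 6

Need a pair with product 40·6 = 240 and sum 31: that's 15 and 16.
Split the middle term: 40·v**2 + 15·v + 16·v + 6 = 5·v·(8·v + 3) + 2·(8·v + 3).

(5·v + 2)·(8·v + 3)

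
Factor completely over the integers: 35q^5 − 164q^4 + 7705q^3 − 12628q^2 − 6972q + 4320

By the rational root theorem, q = 2/5 is a root, so (5q − 2) is a factor; dividing leaves 7q^4 − 30q^3 + 1529q^2 − 1914q − 2160.
Next, q = 2 is a root, so (q − 2) is a factor; dividing leaves 7q^3 − 16q^2 + 1497q + 1080.
Continuing, q = −5/7 is a root, so (7q + 5) is a factor; dividing leaves q^2 − 3q + 216.
The quadratic q^2 − 3q + 216 has discriminant −855 < 0 and is irreducible over ℤ.

(5q − 2)(7q + 5)(q − 2)(q^2 − 3q + 216)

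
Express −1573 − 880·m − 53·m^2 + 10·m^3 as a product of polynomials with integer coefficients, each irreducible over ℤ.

Trying the rational-root candidates, m = 13 is a root, so (m − 13) is a factor; dividing leaves 10·m^2 + 77·m + 121.
The remaining quadratic factors as (2·m + 11)(5·m + 11).

(2·m + 11)·(5·m + 11)·(m − 13)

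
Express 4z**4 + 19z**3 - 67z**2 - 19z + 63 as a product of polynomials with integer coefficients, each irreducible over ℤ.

Among the possible rational roots, z = 1 is a root, giving the factor (z - 1) and quotient 4z**3 + 23z**2 - 44z - 63.
Then z = -7 is a root, so (z + 7) divides it; the quotient is 4z**2 - 5z - 9.
The remaining quadratic factors as (z + 1)(4z - 9).

(4z - 9)(z + 1)(z + 7)(z - 1)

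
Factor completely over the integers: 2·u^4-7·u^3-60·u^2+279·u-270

(2·u-3)·(u+6)·(u-3)·(u-5)

Trying the rational-root candidates, u = 3 is a root, giving the factor (u-3) and quotient 2·u^3-u^2-63·u+90.
Then u = 3/2 is a root, so (2·u-3) divides it; the quotient is u^2+u-30.
The remaining quadratic factors as (u+6)(u-5).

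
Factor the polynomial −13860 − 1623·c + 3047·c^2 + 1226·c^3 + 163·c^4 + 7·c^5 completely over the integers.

Testing divisors of the constant over divisors of the leading coefficient, c = 12/7 is a root, so (7·c − 12) divides it; the quotient is c^4 + 25·c^3 + 218·c^2 + 809·c + 1155.
Next, c = −11 is a root, so (c + 11) divides it; the quotient is c^3 + 14·c^2 + 64·c + 105.
Then c = −7 is a root, so (c + 7) divides it; the quotient is c^2 + 7·c + 15.
The quadratic c^2 + 7·c + 15 has discriminant −11 < 0 and is irreducible over ℤ.

(7·c − 12)·(c + 11)·(c + 7)·(c^2 + 7·c + 15)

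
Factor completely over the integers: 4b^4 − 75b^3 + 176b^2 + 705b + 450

Testing divisors of the constant over divisors of the leading coefficient, b = −5/4 is a root, giving the factor (4b + 5) and quotient b^3 − 20b^2 + 69b + 90.
Then b = −1 is a root, so (b + 1) is a factor; dividing leaves b^2 − 21b + 90.
The remaining quadratic factors as (b − 6)(b − 15).

(4b + 5)(b + 1)(b − 15)(b − 6)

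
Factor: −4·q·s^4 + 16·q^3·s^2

4·q·s^2·(2·q + s)·(2·q − s)

Factor out 4·q·s^2, leaving 4·q^2 − s^2, which is a difference of two squares.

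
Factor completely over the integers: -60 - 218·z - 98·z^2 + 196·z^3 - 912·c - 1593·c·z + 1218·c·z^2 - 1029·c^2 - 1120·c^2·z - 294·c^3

-(14·c + 2·z + 1)·(3·c + 14·z + 6)·(7·c - 7·z + 10)

Group: 7·c·(-42·c^2 - 202·c·z - 87·c - 28·z^2 - 26·z - 6) + (-7·z + 10)·(-42·c^2 - 202·c·z - 87·c - 28·z^2 - 26·z - 6); both groups contain (-42·c^2 - 202·c·z - 87·c - 28·z^2 - 26·z - 6), so (7·c - 7·z + 10) is a factor with cofactor -42·c^2 - 202·c·z - 87·c - 28·z^2 - 26·z - 6.
The cofactor groups again: -42·c^2 - 202·c·z - 87·c - 28·z^2 - 26·z - 6 = -3·c·(14·c + 2·z + 1) + (-14·z - 6)·(14·c + 2·z + 1); both groups contain (14·c + 2·z + 1), giving -(3·c + 14·z + 6)·(14·c + 2·z + 1).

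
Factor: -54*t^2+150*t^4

6*t^2*(5*t+3)*(5*t-3)

Every term has a factor of 6*t^2. Then 25*t^2-9 = (5*t)² − (3)².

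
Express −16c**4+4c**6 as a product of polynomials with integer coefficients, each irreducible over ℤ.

Pull out the common factor 4c**4, leaving c**2−4.
Recognize a difference of squares with the parts c and 2.

4c**4(c+2)(c−2)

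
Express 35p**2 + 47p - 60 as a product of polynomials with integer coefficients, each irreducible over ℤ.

(5p - 4)(7p + 15)

Need a pair with product 35·(-60) = -2100 and sum 47: that's 75 and -28.
Split the middle term: 35p**2 + 75p - 28p - 60 = 5p(7p + 15) - 4(7p + 15).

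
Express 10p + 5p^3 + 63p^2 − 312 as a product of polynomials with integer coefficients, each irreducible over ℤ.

(5p + 13)(p + 12)(p − 2)

Among the possible rational roots, p = −12 is a root, so (p + 12) divides it; the quotient is 5p^2 + 3p − 26.
The remaining quadratic factors as (p − 2)(5p + 13).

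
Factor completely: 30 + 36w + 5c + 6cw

Group as (6cw + 5c) + (36w + 30) = c(6w + 5) + 6(6w + 5).
Both groups share the factor (6w + 5).

(6w + 5)(c + 6)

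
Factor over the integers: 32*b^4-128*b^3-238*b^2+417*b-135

Testing divisors of the constant over divisors of the leading coefficient, b = 1/2 is a root, giving the factor (2*b-1) and quotient 16*b^3-56*b^2-147*b+135.
Next, b = -9/4 is a root, giving the factor (4*b+9) and quotient 4*b^2-23*b+15.
The remaining quadratic factors as (4*b-3)(b-5).

(2*b-1)*(4*b+9)*(4*b-3)*(b-5)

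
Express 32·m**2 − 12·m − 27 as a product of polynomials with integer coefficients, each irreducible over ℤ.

(4·m + 3)·(8·m − 9)

Need a pair with product 32·(−27) = −864 and sum −12: that's 24 and −36.
Split the middle term: 32·m**2 + 24·m − 36·m − 27 = 8·m·(4·m + 3) − 9·(4·m + 3).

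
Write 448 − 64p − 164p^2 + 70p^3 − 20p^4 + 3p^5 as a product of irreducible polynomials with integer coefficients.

Testing divisors of the constant over divisors of the leading coefficient, p = 2 is a root, so (p − 2) divides it; the quotient is 3p^4 − 14p^3 + 42p^2 − 80p − 224.
Next, p = −4/3 is a root, giving the factor (3p + 4) and quotient p^3 − 6p^2 + 22p − 56.
Next, p = 4 is a root, giving the factor (p − 4) and quotient p^2 − 2p + 14.
The quadratic p^2 − 2p + 14 has discriminant −52 < 0 and is irreducible over ℤ.

(3p + 4)(p − 2)(p − 4)(p^2 − 2p + 14)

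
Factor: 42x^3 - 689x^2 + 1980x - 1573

Trying the rational-root candidates, x = 11/6 is a root, giving the factor (6x - 11) and quotient 7x^2 - 102x + 143.
The remaining quadratic factors as (x - 13)(7x - 11).

(6x - 11)(7x - 11)(x - 13)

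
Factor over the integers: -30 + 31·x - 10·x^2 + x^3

Testing divisors of the constant over divisors of the leading coefficient, x = 2 is a root, so (x - 2) divides it; the quotient is x^2 - 8·x + 15.
The remaining quadratic factors as (x - 3)(x - 5).

(x - 2)·(x - 3)·(x - 5)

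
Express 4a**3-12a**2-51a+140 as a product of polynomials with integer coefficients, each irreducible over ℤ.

Trying the rational-root candidates, a = -7/2 is a root, so (2a+7) divides it; the quotient is 2a**2-13a+20.
The remaining quadratic factors as (2a-5)(a-4).

(2a+7)(2a-5)(a-4)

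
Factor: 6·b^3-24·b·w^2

Factor out 6·b, leaving b^2-4·w^2, which is a difference of two squares.

6·b·(b+2·w)·(b-2·w)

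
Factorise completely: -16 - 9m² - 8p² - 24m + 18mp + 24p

Group: -3m(3m - 2p + 4) + (4p - 4)(3m - 2p + 4); both groups contain (3m - 2p + 4).

-(3m - 2p + 4)(3m - 4p + 4)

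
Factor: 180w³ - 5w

Factor out 5w, leaving 36w² - 1, which is a difference of two squares.

5w(6w + 1)(6w - 1)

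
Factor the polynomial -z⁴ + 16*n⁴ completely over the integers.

(2*n + z)*(2*n - z)*(4*n² + z²)

Difference of squares twice: with A = 2*n and B = z, A⁴ − B⁴ = (A² − B²)(A² + B²), and A² − B² factors again.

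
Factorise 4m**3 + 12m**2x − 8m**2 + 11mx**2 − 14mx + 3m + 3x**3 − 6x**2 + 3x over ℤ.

(2m + 3x − 3)(2m + x − 1)(m + x)

Group: 2m(2m**2 + 3mx − m + x**2 − x) + (3x − 3)(2m**2 + 3mx − m + x**2 − x); both groups contain (2m**2 + 3mx − m + x**2 − x), so (2m + 3x − 3) is a factor with cofactor 2m**2 + 3mx − m + x**2 − x.
The cofactor groups again: 2m**2 + 3mx − m + x**2 − x = m(2m + x − 1) + x(2m + x − 1); both groups contain (2m + x − 1), giving (m + x)(2m + x − 1).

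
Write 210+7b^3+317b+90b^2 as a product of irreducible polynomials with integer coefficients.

Among the possible rational roots, b = -7 is a root, so (b+7) divides it; the quotient is 7b^2+41b+30.
The remaining quadratic factors as (7b+6)(b+5).

(7b+6)(b+5)(b+7)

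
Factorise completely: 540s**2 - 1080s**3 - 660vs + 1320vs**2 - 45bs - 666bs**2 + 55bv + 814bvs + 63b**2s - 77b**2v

-(11v - 9s)(7b + 10s - 5)(b - 12s)

Group: b(-77bv + 63bs - 110vs + 55v + 90s**2 - 45s) - 12s(-77bv + 63bs - 110vs + 55v + 90s**2 - 45s); both groups contain (-77bv + 63bs - 110vs + 55v + 90s**2 - 45s), so (b - 12s) is a factor with cofactor -77bv + 63bs - 110vs + 55v + 90s**2 - 45s.
The cofactor groups again: -77bv + 63bs - 110vs + 55v + 90s**2 - 45s = -11v(7b + 10s - 5) + 9s(7b + 10s - 5); both groups contain (7b + 10s - 5), giving -(11v - 9s)(7b + 10s - 5).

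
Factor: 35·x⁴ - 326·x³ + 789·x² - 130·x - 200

(5·x + 2)·(7·x - 5)·(x - 4)·(x - 5)

Trying the rational-root candidates, x = -2/5 is a root, so (5·x + 2) is a factor; dividing leaves 7·x³ - 68·x² + 185·x - 100.
Continuing, x = 5/7 is a root, giving the factor (7·x - 5) and quotient x² - 9·x + 20.
The remaining quadratic factors as (x - 5)(x - 4).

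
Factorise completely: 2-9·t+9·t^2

Need a pair with product 9·2 = 18 and sum -9: that's -6 and -3.
Split the middle term: 9·t^2-6·t - 3·t+2 = 3·t·(3·t-2) - (3·t-2).

(3·t-1)·(3·t-2)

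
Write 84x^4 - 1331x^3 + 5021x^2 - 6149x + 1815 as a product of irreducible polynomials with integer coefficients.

By the rational root theorem, x = 11 is a root, so (x - 11) divides it; the quotient is 84x^3 - 407x^2 + 544x - 165.
Continuing, x = 11/4 is a root, so (4x - 11) divides it; the quotient is 21x^2 - 44x + 15.
The remaining quadratic factors as (3x - 5)(7x - 3).

(3x - 5)(4x - 11)(7x - 3)(x - 11)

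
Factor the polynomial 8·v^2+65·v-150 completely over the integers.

(8·v-15)·(v+10)

Need a pair with product 8·(-150) = -1200 and sum 65: that's -15 and 80.
Split the middle term: 8·v^2-15·v + 80·v-150 = v·(8·v-15) + 10·(8·v-15).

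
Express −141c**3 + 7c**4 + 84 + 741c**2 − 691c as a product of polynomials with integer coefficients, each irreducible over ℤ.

By the rational root theorem, c = 1/7 is a root, so (7c − 1) divides it; the quotient is c**3 − 20c**2 + 103c − 84.
Continuing, c = 12 is a root, so (c − 12) is a factor; dividing leaves c**2 − 8c + 7.
The remaining quadratic factors as (c − 7)(c − 1).

(7c − 1)(c − 1)(c − 12)(c − 7)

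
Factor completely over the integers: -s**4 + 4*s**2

-s**2*(s + 2)*(s - 2)

Every term has a factor of s**2; factoring it out leaves -s**2 + 4.
Recognize a difference of squares with the parts 2 and s.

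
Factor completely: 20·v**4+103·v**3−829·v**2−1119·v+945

(4·v+7)·(5·v−3)·(v+9)·(v−5)

By the rational root theorem, v = −7/4 is a root, giving the factor (4·v+7) and quotient 5·v**3+17·v**2−237·v+135.
Next, v = 5 is a root, so (v−5) divides it; the quotient is 5·v**2+42·v−27.
The remaining quadratic factors as (5·v−3)(v+9).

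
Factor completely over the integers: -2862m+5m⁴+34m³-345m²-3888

Testing divisors of the constant over divisors of the leading coefficient, m = -8 is a root, so (m+8) divides it; the quotient is 5m³-6m²-297m-486.
Continuing, m = -9/5 is a root, so (5m+9) is a factor; dividing leaves m²-3m-54.
The remaining quadratic factors as (m+6)(m-9).

(5m+9)(m+6)(m+8)(m-9)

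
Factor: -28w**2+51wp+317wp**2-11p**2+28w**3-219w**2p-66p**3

Group: 7w(4w**2-25wp-4w+6p**2+p) - 11p(4w**2-25wp-4w+6p**2+p); both groups contain (4w**2-25wp-4w+6p**2+p), so (7w-11p) is a factor with cofactor 4w**2-25wp-4w+6p**2+p.
The cofactor groups again: 4w**2-25wp-4w+6p**2+p = 4w(w-6p-1) - p(w-6p-1); both groups contain (w-6p-1), giving (4w-p)(w-6p-1).

(7w-11p)(w-6p-1)(4w-p)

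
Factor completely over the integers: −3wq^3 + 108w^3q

Pull out the common factor 3wq; 36w^2 − q^2 is a difference of squares.

3qw(6w − q)(6w + q)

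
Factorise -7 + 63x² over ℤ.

Every term has a factor of 7. Then 9x² - 1 = (3x)² − (1)².

7(3x + 1)(3x - 1)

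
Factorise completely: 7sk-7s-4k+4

(7s-4)(k-1)

Group as (7sk-7s) + (-4k+4) = 7s(k-1) - 4(k-1).
Both groups share the factor (k-1).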